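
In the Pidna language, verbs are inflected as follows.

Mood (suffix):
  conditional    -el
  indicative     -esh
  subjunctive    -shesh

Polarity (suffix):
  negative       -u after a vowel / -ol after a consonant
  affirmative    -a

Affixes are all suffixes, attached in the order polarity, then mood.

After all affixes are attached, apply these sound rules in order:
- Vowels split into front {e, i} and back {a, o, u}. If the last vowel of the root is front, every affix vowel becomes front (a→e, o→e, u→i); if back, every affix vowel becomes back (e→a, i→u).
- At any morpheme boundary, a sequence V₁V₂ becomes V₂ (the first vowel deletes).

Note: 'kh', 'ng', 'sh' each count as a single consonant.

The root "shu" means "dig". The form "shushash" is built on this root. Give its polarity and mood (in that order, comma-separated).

Segment: shu-u-shesh.
polarity: -u/ol → negative.
mood: -shesh → subjunctive.

negative, subjunctive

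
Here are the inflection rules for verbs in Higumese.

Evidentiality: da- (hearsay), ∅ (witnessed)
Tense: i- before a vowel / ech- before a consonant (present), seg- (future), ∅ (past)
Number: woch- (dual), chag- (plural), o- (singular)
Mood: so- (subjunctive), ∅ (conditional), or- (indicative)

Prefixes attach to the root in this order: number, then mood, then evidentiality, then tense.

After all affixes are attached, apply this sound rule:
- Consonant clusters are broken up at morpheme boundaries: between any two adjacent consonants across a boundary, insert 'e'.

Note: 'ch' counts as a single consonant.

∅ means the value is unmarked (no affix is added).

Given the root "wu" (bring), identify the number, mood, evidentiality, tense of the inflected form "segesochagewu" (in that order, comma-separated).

plural, subjunctive, witnessed, future

Segment: seg-so-chag-wu.
number: chag- → plural.
mood: so- → subjunctive.
evidentiality: ∅ → witnessed.
tense: seg- → future.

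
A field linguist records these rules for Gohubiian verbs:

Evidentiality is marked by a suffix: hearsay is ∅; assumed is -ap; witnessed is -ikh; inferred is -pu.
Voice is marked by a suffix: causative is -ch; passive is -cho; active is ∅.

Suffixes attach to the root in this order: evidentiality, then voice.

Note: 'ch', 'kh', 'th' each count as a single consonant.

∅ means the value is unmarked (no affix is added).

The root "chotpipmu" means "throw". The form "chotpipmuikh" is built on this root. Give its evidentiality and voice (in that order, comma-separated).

witnessed, active

Segment: chotpipmu-ikh.
evidentiality: -ikh → witnessed.
voice: ∅ → active.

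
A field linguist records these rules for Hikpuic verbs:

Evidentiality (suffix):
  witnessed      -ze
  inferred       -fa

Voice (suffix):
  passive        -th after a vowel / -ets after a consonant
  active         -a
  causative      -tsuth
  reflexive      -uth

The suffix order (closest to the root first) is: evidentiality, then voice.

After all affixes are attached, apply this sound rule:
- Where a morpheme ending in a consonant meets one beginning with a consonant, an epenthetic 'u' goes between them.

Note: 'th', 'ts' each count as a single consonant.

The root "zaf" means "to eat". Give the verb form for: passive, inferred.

zafufath

Attach evidentiality inferred -fa → zaffa.
Attach voice passive -th (after vowel 'a') → zaffath.
Apply epenthesis: zaffath → zafufath.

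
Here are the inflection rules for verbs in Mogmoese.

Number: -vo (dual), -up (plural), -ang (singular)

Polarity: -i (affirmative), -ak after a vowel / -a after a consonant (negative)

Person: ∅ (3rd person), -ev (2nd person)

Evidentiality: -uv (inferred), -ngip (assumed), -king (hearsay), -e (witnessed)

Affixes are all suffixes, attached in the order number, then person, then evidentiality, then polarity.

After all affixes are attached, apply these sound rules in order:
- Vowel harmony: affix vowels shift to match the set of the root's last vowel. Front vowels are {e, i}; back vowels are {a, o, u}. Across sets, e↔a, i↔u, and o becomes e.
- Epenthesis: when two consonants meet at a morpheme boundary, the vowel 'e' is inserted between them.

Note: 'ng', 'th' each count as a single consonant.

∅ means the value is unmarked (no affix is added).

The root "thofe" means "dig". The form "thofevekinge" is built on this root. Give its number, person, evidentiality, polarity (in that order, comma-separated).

dual, 3rd person, hearsay, negative

Segment: thofe-vo-king-a.
number: -vo → dual.
person: ∅ → 3rd person.
evidentiality: -king → hearsay.
polarity: -ak/a → negative.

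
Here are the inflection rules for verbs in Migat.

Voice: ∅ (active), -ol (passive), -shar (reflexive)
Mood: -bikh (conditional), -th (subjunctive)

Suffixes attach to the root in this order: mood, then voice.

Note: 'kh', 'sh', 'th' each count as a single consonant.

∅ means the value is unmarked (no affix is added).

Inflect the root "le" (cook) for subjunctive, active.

Attach mood subjunctive -th → leth.
voice = active: zero marking, form stays leth.

leth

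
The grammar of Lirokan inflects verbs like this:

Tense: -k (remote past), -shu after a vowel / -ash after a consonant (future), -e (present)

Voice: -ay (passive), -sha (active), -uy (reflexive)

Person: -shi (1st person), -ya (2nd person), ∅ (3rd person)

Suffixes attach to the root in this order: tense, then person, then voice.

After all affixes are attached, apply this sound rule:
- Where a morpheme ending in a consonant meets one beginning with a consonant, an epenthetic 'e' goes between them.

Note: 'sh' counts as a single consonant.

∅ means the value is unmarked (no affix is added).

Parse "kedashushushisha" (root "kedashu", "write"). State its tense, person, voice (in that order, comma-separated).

Segment: kedashu-shu-shi-sha.
tense: -shu/ash → future.
person: -shi → 1st person.
voice: -sha → active.

future, 1st person, active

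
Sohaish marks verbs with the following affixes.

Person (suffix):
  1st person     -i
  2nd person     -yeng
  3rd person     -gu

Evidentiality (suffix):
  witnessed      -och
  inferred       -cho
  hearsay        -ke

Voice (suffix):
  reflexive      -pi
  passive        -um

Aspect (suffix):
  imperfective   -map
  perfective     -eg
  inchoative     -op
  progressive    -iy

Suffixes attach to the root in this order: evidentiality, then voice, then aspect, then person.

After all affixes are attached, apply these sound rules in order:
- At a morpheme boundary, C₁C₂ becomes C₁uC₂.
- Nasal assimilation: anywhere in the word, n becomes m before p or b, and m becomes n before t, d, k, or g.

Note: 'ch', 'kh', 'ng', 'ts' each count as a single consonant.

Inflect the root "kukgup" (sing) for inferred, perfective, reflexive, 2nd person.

Attach evidentiality inferred -cho → kukgupcho.
Attach voice reflexive -pi → kukgupchopi.
Attach aspect perfective -eg → kukgupchopieg.
Attach person 2nd person -yeng → kukgupchopiegyeng.
Apply epenthesis: kukgupchopiegyeng → kukgupuchopieguyeng.
Nasal assimilation: no change.

kukgupuchopieguyeng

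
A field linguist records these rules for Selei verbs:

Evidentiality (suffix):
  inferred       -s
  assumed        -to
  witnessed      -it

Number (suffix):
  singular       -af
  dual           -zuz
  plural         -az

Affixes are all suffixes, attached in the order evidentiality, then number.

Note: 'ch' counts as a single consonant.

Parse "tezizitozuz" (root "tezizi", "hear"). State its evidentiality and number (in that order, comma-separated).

Segment: tezizi-to-zuz.
evidentiality: -to → assumed.
number: -zuz → dual.

assumed, dual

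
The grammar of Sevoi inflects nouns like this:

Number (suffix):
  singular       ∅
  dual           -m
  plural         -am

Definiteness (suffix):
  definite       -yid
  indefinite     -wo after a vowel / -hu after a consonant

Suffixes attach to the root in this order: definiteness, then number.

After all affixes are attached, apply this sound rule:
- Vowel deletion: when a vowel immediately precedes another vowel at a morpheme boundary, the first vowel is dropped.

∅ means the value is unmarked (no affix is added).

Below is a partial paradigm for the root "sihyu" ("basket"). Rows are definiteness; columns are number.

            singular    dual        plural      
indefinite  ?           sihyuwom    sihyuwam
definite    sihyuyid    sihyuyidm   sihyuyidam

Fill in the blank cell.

sihyuwo

Attach definiteness indefinite -wo (after vowel 'u') → sihyuwo.
number = singular: zero marking, form stays sihyuwo.
Vowel deletion: no change.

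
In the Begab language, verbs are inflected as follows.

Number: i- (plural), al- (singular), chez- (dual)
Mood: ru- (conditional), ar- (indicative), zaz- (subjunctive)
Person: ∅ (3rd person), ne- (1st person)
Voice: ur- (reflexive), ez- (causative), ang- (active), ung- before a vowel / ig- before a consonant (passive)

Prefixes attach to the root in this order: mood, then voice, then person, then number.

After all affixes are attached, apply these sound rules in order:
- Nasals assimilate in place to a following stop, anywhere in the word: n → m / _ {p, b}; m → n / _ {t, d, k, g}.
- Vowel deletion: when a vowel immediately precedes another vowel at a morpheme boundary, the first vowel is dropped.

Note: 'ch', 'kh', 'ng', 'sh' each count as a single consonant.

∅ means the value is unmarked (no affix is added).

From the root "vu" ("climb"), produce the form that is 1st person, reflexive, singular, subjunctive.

alnurzazvu

Attach mood subjunctive zaz- → zazvu.
Attach voice reflexive ur- → urzazvu.
Attach person 1st person ne- → neurzazvu.
Attach number singular al- → alneurzazvu.
Nasal assimilation: no change.
Apply vowel deletion: alneurzazvu → alnurzazvu.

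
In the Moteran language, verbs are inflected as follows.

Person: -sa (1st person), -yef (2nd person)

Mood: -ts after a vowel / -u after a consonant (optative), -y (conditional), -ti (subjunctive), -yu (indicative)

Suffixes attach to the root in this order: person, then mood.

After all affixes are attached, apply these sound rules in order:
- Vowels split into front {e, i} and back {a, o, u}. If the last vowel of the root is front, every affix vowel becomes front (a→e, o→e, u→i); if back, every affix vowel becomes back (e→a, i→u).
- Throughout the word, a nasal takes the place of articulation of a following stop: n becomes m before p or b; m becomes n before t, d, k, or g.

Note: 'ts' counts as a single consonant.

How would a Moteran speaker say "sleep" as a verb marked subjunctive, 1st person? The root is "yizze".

yizzeseti

Attach person 1st person -sa → yizzesa.
Attach mood subjunctive -ti → yizzesati.
Apply vowel harmony: yizzesati → yizzeseti.
Nasal assimilation: no change.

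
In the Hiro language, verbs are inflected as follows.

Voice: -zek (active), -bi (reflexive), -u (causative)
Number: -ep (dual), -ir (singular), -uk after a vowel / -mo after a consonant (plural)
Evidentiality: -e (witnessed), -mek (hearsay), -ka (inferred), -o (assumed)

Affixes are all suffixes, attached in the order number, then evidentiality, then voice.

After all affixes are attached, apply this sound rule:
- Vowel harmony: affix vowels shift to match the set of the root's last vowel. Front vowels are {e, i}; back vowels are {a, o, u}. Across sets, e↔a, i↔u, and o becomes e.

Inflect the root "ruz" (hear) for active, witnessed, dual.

Attach number dual -ep → ruzep.
Attach evidentiality witnessed -e → ruzepe.
Attach voice active -zek → ruzepezek.
Apply vowel harmony: ruzepezek → ruzapazak.

ruzapazak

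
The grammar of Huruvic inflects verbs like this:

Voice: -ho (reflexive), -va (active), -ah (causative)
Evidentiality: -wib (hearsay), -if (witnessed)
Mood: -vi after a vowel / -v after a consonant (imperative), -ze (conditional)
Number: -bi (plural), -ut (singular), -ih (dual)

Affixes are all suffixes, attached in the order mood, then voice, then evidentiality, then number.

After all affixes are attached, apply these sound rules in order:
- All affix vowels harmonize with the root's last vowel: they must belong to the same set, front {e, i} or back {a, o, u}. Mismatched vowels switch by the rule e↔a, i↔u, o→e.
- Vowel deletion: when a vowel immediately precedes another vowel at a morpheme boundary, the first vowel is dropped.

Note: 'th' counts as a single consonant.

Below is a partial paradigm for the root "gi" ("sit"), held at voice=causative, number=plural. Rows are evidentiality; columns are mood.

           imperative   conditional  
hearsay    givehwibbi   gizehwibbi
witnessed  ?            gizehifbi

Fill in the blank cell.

Attach mood imperative -vi (after vowel 'i') → givi.
Attach voice causative -ah → giviah.
Attach evidentiality witnessed -if → giviahif.
Attach number plural -bi → giviahifbi.
Apply vowel harmony: giviahifbi → giviehifbi.
Apply vowel deletion: giviehifbi → givehifbi.

givehifbi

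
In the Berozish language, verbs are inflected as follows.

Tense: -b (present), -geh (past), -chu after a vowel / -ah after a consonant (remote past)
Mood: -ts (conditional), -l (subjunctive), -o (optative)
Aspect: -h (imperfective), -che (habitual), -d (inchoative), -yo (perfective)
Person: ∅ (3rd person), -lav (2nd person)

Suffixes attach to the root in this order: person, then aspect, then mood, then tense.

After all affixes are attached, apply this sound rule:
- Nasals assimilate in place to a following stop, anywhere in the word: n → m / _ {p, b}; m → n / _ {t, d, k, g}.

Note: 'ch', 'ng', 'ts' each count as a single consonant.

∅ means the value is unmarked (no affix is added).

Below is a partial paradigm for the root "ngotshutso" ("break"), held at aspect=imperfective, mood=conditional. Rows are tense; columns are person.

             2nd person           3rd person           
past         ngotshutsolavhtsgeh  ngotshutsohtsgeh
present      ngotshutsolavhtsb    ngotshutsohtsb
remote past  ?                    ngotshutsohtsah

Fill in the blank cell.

Attach person 2nd person -lav → ngotshutsolav.
Attach aspect imperfective -h → ngotshutsolavh.
Attach mood conditional -ts → ngotshutsolavhts.
Attach tense remote past -ah (after consonant 'ts') → ngotshutsolavhtsah.
Nasal assimilation: no change.

ngotshutsolavhtsah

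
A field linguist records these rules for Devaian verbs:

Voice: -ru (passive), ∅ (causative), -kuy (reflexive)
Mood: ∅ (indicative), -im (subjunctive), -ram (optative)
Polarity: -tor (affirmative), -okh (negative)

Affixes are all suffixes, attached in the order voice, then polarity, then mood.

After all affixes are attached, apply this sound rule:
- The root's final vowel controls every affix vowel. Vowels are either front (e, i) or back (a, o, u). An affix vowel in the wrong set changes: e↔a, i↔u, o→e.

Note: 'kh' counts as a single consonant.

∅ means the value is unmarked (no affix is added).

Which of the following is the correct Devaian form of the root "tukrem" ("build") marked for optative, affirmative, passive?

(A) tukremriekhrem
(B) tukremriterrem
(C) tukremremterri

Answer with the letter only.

Attach voice passive -ru → tukremru.
Attach polarity affirmative -tor → tukremrutor.
Attach mood optative -ram → tukremrutorram.
Apply vowel harmony: tukremrutorram → tukremriterrem.
So the correct form is tukremriterrem, option (B).
(C) tukremremterri is wrong: it has the affixes in the wrong order.
(A) tukremriekhrem is wrong: it uses negative instead of affirmative for polarity.

B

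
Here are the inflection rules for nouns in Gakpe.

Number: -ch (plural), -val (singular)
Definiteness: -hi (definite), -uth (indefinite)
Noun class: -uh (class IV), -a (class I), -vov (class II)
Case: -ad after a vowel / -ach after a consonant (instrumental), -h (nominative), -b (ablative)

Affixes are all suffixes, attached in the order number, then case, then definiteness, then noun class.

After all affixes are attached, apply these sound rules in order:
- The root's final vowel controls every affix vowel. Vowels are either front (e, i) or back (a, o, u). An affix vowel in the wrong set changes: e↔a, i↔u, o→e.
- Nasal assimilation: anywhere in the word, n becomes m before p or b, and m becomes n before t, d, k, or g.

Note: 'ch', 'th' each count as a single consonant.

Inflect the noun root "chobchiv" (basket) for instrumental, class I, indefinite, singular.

chobchivvelechithe

Attach number singular -val → chobchivval.
Attach case instrumental -ach (after consonant 'l') → chobchivvalach.
Attach definiteness indefinite -uth → chobchivvalachuth.
Attach noun class class I -a → chobchivvalachutha.
Apply vowel harmony: chobchivvalachutha → chobchivvelechithe.
Nasal assimilation: no change.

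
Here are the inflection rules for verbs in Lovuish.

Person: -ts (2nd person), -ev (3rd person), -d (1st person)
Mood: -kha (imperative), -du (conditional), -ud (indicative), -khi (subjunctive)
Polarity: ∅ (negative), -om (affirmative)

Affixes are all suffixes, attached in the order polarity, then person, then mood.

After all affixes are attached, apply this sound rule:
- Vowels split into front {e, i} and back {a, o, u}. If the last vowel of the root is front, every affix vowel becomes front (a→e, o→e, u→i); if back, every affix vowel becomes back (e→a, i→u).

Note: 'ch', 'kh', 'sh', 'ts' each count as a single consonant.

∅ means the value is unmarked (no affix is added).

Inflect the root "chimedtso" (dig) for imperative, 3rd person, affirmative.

Attach polarity affirmative -om → chimedtsoom.
Attach person 3rd person -ev → chimedtsoomev.
Attach mood imperative -kha → chimedtsoomevkha.
Apply vowel harmony: chimedtsoomevkha → chimedtsoomavkha.

chimedtsoomavkha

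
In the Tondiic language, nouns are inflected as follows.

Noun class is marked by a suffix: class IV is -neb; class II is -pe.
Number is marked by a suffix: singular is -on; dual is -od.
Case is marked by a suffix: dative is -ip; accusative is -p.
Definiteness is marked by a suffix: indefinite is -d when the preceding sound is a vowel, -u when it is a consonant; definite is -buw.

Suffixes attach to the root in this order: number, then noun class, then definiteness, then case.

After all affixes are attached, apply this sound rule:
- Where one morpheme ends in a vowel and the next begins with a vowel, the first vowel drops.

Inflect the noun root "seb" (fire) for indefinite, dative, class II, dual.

Attach number dual -od → sebod.
Attach noun class class II -pe → sebodpe.
Attach definiteness indefinite -d (after vowel 'e') → sebodped.
Attach case dative -ip → sebodpedip.
Vowel deletion: no change.

sebodpedip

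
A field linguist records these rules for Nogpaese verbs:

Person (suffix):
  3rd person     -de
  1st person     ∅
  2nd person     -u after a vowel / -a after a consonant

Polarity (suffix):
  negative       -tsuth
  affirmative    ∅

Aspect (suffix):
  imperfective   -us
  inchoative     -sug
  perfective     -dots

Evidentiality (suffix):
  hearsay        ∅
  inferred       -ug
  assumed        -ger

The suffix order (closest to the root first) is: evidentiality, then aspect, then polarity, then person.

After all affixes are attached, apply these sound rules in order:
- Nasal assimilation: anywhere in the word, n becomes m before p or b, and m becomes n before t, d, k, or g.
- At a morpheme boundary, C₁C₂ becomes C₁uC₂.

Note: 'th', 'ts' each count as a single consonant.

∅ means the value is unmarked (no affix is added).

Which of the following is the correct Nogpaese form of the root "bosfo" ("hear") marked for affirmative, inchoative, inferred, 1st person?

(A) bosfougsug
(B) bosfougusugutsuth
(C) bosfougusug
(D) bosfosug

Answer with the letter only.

C

Attach evidentiality inferred -ug → bosfoug.
Attach aspect inchoative -sug → bosfougsug.
polarity = affirmative: zero marking, form stays bosfougsug.
person = 1st person: zero marking, form stays bosfougsug.
Nasal assimilation: no change.
Apply epenthesis: bosfougsug → bosfougusug.
So the correct form is bosfougusug, option (C).
(B) bosfougusugutsuth is wrong: it uses negative instead of affirmative for polarity.
(A) bosfougsug is wrong: it fails to apply the sound rule(s).
(D) bosfosug is wrong: it uses hearsay instead of inferred for evidentiality.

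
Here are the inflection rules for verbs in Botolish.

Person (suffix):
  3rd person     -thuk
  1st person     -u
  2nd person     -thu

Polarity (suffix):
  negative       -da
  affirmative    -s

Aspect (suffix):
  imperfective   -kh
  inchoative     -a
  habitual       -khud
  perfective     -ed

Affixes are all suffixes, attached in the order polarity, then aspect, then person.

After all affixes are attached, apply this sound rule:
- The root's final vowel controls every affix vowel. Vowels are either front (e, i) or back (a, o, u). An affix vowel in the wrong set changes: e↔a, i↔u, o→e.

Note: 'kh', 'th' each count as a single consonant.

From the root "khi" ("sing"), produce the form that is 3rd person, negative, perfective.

Attach polarity negative -da → khida.
Attach aspect perfective -ed → khidaed.
Attach person 3rd person -thuk → khidaedthuk.
Apply vowel harmony: khidaedthuk → khideedthik.

khideedthik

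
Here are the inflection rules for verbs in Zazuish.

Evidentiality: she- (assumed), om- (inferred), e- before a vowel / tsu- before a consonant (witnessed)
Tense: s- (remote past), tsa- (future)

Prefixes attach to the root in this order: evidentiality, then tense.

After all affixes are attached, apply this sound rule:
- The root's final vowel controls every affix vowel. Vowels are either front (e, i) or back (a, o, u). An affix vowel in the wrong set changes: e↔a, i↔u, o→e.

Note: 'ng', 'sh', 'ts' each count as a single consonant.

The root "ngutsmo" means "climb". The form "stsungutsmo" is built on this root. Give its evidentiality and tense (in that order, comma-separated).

Segment: s-tsu-ngutsmo.
evidentiality: e/tsu- → witnessed.
tense: s- → remote past.

witnessed, remote past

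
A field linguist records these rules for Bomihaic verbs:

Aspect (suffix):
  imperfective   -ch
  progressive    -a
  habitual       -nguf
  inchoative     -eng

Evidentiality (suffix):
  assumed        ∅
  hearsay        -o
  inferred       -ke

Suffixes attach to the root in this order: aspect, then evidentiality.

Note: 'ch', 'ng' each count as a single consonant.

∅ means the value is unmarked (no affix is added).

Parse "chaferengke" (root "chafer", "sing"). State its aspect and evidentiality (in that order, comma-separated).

Segment: chafer-eng-ke.
aspect: -eng → inchoative.
evidentiality: -ke → inferred.

inchoative, inferred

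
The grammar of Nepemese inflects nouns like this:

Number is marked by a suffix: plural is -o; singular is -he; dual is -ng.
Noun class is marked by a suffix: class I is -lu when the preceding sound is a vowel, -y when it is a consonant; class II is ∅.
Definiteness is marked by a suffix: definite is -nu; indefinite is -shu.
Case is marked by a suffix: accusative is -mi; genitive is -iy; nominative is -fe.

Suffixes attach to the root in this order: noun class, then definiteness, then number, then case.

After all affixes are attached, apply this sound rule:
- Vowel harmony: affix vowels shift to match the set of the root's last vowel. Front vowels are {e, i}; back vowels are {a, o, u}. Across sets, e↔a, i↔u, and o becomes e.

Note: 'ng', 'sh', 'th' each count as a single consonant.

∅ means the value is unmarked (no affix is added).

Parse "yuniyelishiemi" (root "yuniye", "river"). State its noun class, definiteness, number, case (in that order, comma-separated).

Segment: yuniye-lu-shu-o-mi.
noun class: -lu/y → class I.
definiteness: -shu → indefinite.
number: -o → plural.
case: -mi → accusative.

class I, indefinite, plural, accusative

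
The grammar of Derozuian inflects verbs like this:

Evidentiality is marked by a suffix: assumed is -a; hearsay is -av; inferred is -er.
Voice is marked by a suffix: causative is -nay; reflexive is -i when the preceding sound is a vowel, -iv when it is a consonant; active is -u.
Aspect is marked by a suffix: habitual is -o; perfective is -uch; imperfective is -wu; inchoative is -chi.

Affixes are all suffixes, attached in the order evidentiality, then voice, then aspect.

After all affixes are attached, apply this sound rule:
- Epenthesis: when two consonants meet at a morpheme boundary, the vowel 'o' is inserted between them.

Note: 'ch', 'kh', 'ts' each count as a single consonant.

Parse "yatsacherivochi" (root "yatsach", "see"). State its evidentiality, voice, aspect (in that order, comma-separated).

Segment: yatsach-er-iv-chi.
evidentiality: -er → inferred.
voice: -i/iv → reflexive.
aspect: -chi → inchoative.

inferred, reflexive, inchoative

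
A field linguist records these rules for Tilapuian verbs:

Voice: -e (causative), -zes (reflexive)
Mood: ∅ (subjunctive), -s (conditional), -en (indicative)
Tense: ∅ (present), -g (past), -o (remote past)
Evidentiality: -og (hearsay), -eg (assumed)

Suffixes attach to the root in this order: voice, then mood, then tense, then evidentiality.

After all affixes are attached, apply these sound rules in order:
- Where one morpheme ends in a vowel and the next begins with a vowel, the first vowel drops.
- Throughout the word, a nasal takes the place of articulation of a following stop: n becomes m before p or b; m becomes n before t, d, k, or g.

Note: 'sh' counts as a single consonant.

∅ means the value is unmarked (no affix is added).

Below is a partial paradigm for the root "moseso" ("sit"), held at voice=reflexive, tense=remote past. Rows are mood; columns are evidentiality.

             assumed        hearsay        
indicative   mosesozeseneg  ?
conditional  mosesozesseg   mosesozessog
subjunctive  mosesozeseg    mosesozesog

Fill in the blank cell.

mosesozesenog

Attach voice reflexive -zes → mosesozes.
Attach mood indicative -en → mosesozesen.
Attach tense remote past -o → mosesozeseno.
Attach evidentiality hearsay -og → mosesozesenoog.
Apply vowel deletion: mosesozesenoog → mosesozesenog.
Nasal assimilation: no change.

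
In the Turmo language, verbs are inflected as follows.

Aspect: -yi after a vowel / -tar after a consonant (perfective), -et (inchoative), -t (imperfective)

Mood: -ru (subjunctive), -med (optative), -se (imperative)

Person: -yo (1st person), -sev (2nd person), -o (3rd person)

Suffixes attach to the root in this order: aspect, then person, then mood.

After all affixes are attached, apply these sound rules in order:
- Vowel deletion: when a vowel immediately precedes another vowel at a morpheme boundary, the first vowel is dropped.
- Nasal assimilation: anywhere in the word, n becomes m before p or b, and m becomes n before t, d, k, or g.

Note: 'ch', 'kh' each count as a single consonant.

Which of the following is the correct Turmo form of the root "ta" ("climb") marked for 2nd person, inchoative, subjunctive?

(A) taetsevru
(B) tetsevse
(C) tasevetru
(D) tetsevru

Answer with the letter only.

D

Attach aspect inchoative -et → taet.
Attach person 2nd person -sev → taetsev.
Attach mood subjunctive -ru → taetsevru.
Apply vowel deletion: taetsevru → tetsevru.
Nasal assimilation: no change.
So the correct form is tetsevru, option (D).
(A) taetsevru is wrong: it fails to apply the sound rule(s).
(C) tasevetru is wrong: it has the affixes in the wrong order.
(B) tetsevse is wrong: it uses imperative instead of subjunctive for mood.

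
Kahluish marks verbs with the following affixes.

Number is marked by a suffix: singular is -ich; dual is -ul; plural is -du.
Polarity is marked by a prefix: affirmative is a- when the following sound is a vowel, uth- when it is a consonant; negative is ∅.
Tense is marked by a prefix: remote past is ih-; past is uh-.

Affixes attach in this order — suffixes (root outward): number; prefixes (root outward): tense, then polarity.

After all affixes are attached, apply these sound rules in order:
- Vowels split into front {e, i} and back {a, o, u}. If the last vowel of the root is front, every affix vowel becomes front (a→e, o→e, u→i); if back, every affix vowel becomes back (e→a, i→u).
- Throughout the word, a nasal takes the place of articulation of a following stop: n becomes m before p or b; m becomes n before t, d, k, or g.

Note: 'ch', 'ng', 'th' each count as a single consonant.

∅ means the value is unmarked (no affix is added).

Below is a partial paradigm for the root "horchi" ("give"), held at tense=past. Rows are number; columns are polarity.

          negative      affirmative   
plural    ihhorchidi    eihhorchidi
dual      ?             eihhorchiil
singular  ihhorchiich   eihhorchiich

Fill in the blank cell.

Attach number dual -ul → horchiul.
Attach tense past uh- → uhhorchiul.
polarity = negative: zero marking, form stays uhhorchiul.
Apply vowel harmony: uhhorchiul → ihhorchiil.
Nasal assimilation: no change.

ihhorchiil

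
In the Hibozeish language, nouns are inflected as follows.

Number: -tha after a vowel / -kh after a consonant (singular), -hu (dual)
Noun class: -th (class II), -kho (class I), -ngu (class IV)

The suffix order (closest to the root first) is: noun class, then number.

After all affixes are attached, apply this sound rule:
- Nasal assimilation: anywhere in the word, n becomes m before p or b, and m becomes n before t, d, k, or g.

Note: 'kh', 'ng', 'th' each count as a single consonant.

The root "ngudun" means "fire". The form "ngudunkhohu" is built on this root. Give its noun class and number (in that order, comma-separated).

class I, dual

Segment: ngudun-kho-hu.
noun class: -kho → class I.
number: -hu → dual.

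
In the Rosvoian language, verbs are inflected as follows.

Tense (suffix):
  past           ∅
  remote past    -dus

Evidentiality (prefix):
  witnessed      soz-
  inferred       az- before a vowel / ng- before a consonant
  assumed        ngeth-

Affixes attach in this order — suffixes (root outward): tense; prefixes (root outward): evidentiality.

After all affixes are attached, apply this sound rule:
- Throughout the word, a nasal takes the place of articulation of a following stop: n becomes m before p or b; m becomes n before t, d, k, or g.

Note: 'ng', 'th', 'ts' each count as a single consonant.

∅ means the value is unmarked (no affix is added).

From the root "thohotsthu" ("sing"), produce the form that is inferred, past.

Attach evidentiality inferred ng- (before consonant 'th') → ngthohotsthu.
tense = past: zero marking, form stays ngthohotsthu.
Nasal assimilation: no change.

ngthohotsthu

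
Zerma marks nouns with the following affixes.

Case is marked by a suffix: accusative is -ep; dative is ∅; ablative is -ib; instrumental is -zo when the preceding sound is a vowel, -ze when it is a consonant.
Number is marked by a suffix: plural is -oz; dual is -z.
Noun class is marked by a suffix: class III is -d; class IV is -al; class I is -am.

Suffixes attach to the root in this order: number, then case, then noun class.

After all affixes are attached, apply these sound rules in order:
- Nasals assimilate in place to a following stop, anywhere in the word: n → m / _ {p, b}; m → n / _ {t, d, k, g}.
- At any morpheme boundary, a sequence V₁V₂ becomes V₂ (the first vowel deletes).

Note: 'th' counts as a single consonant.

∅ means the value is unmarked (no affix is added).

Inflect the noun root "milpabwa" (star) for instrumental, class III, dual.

milpabwazzed

Attach number dual -z → milpabwaz.
Attach case instrumental -ze (after consonant 'z') → milpabwazze.
Attach noun class class III -d → milpabwazzed.
Nasal assimilation: no change.
Vowel deletion: no change.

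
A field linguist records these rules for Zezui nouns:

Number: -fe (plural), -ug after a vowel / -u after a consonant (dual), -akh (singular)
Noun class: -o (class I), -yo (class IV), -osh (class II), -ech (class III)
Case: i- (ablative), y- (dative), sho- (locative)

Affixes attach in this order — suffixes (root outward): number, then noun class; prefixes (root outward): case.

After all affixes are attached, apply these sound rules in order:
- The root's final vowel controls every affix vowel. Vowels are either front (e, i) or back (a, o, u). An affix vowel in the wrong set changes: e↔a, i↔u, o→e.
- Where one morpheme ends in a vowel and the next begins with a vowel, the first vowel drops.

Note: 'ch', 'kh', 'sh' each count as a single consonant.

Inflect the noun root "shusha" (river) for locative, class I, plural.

Attach number plural -fe → shushafe.
Attach noun class class I -o → shushafeo.
Attach case locative sho- → shoshushafeo.
Apply vowel harmony: shoshushafeo → shoshushafao.
Apply vowel deletion: shoshushafao → shoshushafo.

shoshushafo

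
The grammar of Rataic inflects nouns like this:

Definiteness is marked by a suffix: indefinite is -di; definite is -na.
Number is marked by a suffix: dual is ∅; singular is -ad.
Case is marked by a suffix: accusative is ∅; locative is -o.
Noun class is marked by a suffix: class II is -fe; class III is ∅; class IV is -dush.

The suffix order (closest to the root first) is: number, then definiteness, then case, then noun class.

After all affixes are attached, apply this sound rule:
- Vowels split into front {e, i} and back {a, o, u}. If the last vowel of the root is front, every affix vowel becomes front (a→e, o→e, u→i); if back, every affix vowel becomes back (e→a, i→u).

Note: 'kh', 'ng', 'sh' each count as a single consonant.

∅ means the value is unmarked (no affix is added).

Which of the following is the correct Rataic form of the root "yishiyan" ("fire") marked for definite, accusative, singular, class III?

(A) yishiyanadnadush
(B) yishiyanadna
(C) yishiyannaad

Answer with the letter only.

Attach number singular -ad → yishiyanad.
Attach definiteness definite -na → yishiyanadna.
case = accusative: zero marking, form stays yishiyanadna.
noun class = class III: zero marking, form stays yishiyanadna.
Vowel harmony: no change.
So the correct form is yishiyanadna, option (B).
(C) yishiyannaad is wrong: it has the affixes in the wrong order.
(A) yishiyanadnadush is wrong: it uses class IV instead of class III for noun class.

B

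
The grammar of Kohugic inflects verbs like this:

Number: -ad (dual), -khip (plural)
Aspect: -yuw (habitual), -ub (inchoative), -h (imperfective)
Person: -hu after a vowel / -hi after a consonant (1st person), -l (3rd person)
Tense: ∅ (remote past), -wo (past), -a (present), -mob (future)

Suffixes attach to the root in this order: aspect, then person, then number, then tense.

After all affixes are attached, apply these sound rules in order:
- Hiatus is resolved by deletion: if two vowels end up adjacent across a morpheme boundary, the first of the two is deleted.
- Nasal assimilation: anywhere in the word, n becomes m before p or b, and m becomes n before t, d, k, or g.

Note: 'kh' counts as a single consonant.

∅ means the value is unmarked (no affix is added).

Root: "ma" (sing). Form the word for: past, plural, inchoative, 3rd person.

Attach aspect inchoative -ub → maub.
Attach person 3rd person -l → maubl.
Attach number plural -khip → maublkhip.
Attach tense past -wo → maublkhipwo.
Apply vowel deletion: maublkhipwo → mublkhipwo.
Nasal assimilation: no change.

mublkhipwo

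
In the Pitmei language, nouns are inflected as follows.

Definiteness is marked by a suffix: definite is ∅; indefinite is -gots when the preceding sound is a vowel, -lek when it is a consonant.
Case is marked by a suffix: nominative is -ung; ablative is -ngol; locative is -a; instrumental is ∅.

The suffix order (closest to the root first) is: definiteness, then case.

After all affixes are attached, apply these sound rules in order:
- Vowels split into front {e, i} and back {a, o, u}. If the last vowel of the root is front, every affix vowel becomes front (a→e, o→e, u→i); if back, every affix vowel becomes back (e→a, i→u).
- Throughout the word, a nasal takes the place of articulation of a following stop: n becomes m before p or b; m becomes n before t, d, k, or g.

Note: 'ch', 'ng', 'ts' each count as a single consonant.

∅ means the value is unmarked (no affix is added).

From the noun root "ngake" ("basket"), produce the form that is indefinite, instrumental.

Attach definiteness indefinite -gots (after vowel 'e') → ngakegots.
case = instrumental: zero marking, form stays ngakegots.
Apply vowel harmony: ngakegots → ngakegets.
Nasal assimilation: no change.

ngakegets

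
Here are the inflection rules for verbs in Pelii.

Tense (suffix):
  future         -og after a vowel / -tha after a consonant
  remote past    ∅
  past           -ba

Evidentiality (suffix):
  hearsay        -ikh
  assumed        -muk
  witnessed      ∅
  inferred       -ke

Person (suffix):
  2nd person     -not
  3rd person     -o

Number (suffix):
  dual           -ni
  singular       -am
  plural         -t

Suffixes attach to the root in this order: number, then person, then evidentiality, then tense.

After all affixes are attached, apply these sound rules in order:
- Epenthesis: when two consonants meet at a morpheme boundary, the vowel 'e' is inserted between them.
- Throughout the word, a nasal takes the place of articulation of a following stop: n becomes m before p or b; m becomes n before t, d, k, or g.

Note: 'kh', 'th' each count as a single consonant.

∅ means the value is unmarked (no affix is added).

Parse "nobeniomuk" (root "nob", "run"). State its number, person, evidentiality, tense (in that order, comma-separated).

dual, 3rd person, assumed, remote past

Segment: nob-ni-o-muk.
number: -ni → dual.
person: -o → 3rd person.
evidentiality: -muk → assumed.
tense: ∅ → remote past.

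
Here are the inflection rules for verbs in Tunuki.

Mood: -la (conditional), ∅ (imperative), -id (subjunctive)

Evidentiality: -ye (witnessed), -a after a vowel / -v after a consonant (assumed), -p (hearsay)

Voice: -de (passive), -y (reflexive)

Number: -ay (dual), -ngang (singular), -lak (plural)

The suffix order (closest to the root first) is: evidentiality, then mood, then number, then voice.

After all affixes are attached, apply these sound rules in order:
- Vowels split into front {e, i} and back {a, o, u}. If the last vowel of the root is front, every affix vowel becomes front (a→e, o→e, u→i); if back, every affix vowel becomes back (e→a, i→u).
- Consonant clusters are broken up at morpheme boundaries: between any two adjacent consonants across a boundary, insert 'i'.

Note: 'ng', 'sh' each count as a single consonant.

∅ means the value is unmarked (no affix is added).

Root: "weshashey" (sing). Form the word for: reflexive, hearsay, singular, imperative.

weshasheyipingengiy

Attach evidentiality hearsay -p → weshasheyp.
mood = imperative: zero marking, form stays weshasheyp.
Attach number singular -ngang → weshasheypngang.
Attach voice reflexive -y → weshasheypngangy.
Apply vowel harmony: weshasheypngangy → weshasheypngengy.
Apply epenthesis: weshasheypngengy → weshasheyipingengiy.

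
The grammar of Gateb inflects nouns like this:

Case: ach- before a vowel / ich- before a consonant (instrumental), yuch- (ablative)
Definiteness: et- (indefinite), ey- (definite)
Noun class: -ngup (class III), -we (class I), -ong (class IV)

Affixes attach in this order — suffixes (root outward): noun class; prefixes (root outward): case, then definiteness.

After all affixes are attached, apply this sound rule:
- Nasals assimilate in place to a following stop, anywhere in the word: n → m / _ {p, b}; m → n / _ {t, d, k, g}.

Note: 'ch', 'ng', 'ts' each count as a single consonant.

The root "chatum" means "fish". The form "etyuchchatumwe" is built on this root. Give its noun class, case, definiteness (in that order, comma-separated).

class I, ablative, indefinite

Segment: et-yuch-chatum-we.
noun class: -we → class I.
case: yuch- → ablative.
definiteness: et- → indefinite.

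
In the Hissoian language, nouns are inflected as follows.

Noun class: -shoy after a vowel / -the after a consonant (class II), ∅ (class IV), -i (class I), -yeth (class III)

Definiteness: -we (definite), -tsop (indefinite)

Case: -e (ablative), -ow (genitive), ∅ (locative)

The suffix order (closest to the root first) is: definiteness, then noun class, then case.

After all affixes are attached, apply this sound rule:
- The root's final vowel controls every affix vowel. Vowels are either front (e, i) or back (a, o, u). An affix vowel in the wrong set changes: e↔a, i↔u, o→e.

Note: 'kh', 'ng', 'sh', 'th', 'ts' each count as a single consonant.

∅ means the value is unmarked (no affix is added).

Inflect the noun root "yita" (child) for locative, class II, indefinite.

yitatsoptha

Attach definiteness indefinite -tsop → yitatsop.
Attach noun class class II -the (after consonant 'p') → yitatsopthe.
case = locative: zero marking, form stays yitatsopthe.
Apply vowel harmony: yitatsopthe → yitatsoptha.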